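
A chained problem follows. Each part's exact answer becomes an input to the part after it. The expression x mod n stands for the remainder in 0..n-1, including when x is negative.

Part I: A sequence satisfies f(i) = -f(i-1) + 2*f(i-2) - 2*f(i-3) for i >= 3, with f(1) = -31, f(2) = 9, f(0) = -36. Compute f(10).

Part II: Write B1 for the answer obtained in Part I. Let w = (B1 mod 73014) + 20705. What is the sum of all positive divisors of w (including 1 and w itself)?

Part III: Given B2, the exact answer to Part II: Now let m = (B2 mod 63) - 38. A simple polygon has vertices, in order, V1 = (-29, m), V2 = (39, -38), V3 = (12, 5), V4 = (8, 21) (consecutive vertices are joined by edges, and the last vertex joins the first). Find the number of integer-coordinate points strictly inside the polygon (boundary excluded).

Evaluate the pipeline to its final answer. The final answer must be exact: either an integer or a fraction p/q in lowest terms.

Part I: f(3) = -1*(9) + 2*(-31) - 2*(-36) = 1; iterating: f(3)=1, f(4)=79, f(5)=-95, f(6)=251, f(7)=-599, f(8)=1291, f(9)=-2991, f(10)=6771; answer 6771
Part II: B1 = 6771; w = 27476; 27476 = 2^2 * 6869; sigma = (1 + 2 + 4) * (1 + 6869) = 7 * 6870 = 48090; answer 48090
Part III: B2 = 48090; m = -17; cross terms: (-29*-38 - 39*-17)=1765, (39*5 - 12*-38)=651, (12*21 - 8*5)=212, (8*-17 - -29*21)=473; twice the area = |3101| = 3101; area = 3101/2; boundary points = 1 + 1 + 4 + 1 = 7; strictly interior points = area - boundary/2 + 1 = 1548; answer 1548

1548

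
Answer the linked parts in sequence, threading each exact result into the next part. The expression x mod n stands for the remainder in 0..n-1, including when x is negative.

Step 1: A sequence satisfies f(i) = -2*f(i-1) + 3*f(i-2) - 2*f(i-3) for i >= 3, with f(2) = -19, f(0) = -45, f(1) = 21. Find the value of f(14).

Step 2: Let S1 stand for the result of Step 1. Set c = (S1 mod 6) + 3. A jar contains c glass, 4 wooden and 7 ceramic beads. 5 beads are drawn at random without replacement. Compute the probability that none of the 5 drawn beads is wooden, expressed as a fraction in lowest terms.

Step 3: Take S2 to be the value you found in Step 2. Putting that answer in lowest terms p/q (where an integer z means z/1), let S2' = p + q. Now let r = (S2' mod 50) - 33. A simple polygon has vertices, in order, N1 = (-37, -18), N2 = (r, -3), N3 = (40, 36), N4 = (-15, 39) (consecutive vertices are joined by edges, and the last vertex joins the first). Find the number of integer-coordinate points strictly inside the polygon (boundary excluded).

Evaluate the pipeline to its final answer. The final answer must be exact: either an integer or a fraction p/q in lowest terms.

1804

Step 1: f(3) = -2*(-19) + 3*(21) - 2*(-45) = 191; iterating: f(3)=191, f(4)=-481, f(5)=1573, f(6)=-4971, f(7)=15623, f(8)=-49305, f(9)=155421, f(10)=-490003, f(11)=1544879, f(12)=-4870609, f(13)=15355861, f(14)=-48413307; answer -48413307
Step 2: S1 = -48413307; c = 6; total draws C(17,5) = 6188; favorable C(13,5) = 1287; P = 99/476; answer 99/476
Step 3: S2 = 99/476; threaded value p + q = 575; r = -8; cross terms: (-37*-3 - -8*-18)=-33, (-8*36 - 40*-3)=-168, (40*39 - -15*36)=2100, (-15*-18 - -37*39)=1713; twice the area = |3612| = 3612; area = 1806; boundary points = 1 + 3 + 1 + 1 = 6; strictly interior points = area - boundary/2 + 1 = 1804; answer 1804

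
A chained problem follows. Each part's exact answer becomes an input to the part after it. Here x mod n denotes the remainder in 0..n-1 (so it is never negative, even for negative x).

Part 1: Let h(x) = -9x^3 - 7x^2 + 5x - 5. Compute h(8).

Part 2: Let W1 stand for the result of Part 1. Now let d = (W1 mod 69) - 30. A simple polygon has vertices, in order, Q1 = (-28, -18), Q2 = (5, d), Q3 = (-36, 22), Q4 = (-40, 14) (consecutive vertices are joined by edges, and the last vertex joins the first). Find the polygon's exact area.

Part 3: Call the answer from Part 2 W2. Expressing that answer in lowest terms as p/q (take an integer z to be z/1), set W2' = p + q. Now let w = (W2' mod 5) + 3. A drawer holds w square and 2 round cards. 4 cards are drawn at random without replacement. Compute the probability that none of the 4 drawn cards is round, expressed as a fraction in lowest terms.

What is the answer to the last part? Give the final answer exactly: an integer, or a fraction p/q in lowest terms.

Part 1: -9*(8)^3 - 7*(8)^2 + 5*(8)^1 - 5 = (-4608) + (-448) + (40) + (-5) = -5021; answer -5021
Part 2: W1 = -5021; d = -14; cross terms: (-28*-14 - 5*-18)=482, (5*22 - -36*-14)=-394, (-36*14 - -40*22)=376, (-40*-18 - -28*14)=1112; twice the area = |1576| = 1576; area = 788; answer 788
Part 3: W2 = 788; threaded value p + q = 789; w = 7; total draws C(9,4) = 126; favorable C(7,4) = 35; P = 5/18; answer 5/18

5/18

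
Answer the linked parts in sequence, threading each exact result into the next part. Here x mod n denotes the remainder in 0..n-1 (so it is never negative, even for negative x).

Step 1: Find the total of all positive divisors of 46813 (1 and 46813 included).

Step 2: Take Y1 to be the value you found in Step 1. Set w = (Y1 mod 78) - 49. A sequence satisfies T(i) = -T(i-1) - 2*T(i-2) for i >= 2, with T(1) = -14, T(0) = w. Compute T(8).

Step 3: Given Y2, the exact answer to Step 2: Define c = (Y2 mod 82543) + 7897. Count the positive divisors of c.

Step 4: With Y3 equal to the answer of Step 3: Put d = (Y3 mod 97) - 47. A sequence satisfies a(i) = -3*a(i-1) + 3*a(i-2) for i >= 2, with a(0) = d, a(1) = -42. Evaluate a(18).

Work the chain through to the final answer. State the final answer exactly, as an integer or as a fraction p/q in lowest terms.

63669052809

Step 1: 46813 = 13^2 * 277; sigma = (1 + 13 + 169) * (1 + 277) = 183 * 278 = 50874; answer 50874
Step 2: Y1 = 50874; w = -31; T(2) = -1*(-14) - 2*(-31) = 76; iterating: T(2)=76, T(3)=-48, T(4)=-104, T(5)=200, T(6)=8, T(7)=-408, T(8)=392; answer 392
Step 3: Y2 = 392; c = 8289; 8289 = 3^3 * 307; number of divisors = (3+1) * (1+1) = 8; answer 8
Step 4: Y3 = 8; d = -39; a(2) = -3*(-42) + 3*(-39) = 9; iterating: a(2)=9, a(3)=-153, a(4)=486, a(5)=-1917, a(6)=7209, a(7)=-27378, a(8)=103761, a(9)=-393417, a(10)=1491534, a(11)=-5654853, a(12)=21439161, a(13)=-81282042, a(14)=308163609, a(15)=-1168336953, a(16)=4429501686, a(17)=-16793515917, a(18)=63669052809; answer 63669052809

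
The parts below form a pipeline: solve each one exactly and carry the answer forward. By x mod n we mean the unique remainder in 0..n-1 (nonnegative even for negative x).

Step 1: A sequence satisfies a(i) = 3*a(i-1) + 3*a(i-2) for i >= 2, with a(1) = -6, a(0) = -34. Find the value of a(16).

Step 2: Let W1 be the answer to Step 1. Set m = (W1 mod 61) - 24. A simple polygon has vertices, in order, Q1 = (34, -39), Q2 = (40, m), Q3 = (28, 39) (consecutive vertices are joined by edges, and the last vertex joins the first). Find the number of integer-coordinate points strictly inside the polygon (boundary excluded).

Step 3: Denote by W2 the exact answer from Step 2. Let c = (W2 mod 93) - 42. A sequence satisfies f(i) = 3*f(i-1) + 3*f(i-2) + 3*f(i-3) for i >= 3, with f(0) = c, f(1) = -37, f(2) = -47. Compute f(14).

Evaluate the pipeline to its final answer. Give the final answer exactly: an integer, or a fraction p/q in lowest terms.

-573820119

Step 1: a(2) = 3*(-6) + 3*(-34) = -120; iterating: a(2)=-120, a(3)=-378, a(4)=-1494, a(5)=-5616, a(6)=-21330, a(7)=-80838, a(8)=-306504, a(9)=-1162026, a(10)=-4405590, a(11)=-16702848, a(12)=-63325314, a(13)=-240084486, a(14)=-910229400, a(15)=-3450941658, a(16)=-13083513174; answer -13083513174
Step 2: W1 = -13083513174; m = 5; cross terms: (34*5 - 40*-39)=1730, (40*39 - 28*5)=1420, (28*-39 - 34*39)=-2418; twice the area = |732| = 732; area = 366; boundary points = 2 + 2 + 6 = 10; strictly interior points = area - boundary/2 + 1 = 362; answer 362
Step 3: W2 = 362; c = 41; f(3) = 3*(-47) + 3*(-37) + 3*(41) = -129; iterating: f(3)=-129, f(4)=-639, f(5)=-2445, f(6)=-9639, f(7)=-38169, f(8)=-150759, f(9)=-595701, f(10)=-2353887, f(11)=-9301041, f(12)=-36751887, f(13)=-145220445, f(14)=-573820119; answer -573820119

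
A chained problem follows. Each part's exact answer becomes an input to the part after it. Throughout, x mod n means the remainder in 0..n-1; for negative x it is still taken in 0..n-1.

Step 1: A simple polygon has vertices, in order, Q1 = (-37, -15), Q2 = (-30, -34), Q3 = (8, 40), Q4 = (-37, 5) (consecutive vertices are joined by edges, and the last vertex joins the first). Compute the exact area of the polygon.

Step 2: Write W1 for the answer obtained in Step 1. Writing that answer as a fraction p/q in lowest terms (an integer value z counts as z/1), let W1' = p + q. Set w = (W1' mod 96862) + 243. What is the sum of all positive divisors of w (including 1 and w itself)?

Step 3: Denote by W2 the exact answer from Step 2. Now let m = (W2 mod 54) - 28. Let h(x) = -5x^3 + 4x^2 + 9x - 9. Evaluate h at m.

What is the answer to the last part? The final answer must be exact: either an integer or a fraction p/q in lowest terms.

339

Step 1: cross terms: (-37*-34 - -30*-15)=808, (-30*40 - 8*-34)=-928, (8*5 - -37*40)=1520, (-37*-15 - -37*5)=740; twice the area = |2140| = 2140; area = 1070; answer 1070
Step 2: W1 = 1070; threaded value p + q = 1071; w = 1314; 1314 = 2 * 3^2 * 73; sigma = (1 + 2) * (1 + 3 + 9) * (1 + 73) = 3 * 13 * 74 = 2886; answer 2886
Step 3: W2 = 2886; m = -4; -5*(-4)^3 + 4*(-4)^2 + 9*(-4)^1 - 9 = (320) + (64) + (-36) + (-9) = 339; answer 339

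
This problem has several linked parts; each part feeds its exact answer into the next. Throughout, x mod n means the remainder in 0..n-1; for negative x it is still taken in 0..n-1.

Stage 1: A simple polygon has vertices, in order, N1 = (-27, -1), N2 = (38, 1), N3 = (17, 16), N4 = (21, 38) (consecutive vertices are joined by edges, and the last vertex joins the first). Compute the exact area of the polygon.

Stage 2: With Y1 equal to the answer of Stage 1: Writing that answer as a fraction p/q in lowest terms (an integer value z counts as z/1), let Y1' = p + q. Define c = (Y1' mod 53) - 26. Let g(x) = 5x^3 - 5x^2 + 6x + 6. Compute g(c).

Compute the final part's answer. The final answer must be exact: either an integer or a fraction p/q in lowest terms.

-18084

Stage 1: cross terms: (-27*1 - 38*-1)=11, (38*16 - 17*1)=591, (17*38 - 21*16)=310, (21*-1 - -27*38)=1005; twice the area = |1917| = 1917; area = 1917/2; answer 1917/2
Stage 2: Y1 = 1917/2; threaded value p + q = 1919; c = -15; 5*(-15)^3 - 5*(-15)^2 + 6*(-15)^1 + 6 = (-16875) + (-1125) + (-90) + (6) = -18084; answer -18084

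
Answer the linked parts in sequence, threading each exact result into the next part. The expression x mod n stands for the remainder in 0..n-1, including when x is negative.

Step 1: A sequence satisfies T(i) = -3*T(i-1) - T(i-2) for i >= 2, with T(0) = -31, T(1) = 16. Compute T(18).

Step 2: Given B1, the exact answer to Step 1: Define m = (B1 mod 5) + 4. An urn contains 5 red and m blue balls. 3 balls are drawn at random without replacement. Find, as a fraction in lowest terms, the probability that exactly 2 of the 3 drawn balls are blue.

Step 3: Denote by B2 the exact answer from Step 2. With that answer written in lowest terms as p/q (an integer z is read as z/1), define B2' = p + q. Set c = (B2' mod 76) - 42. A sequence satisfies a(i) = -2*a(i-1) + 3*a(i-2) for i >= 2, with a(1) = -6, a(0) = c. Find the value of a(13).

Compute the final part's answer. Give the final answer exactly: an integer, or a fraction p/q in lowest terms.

6775854

Step 1: T(2) = -3*(16) - 1*(-31) = -17; iterating: T(2)=-17, T(3)=35, T(4)=-88, T(5)=229, T(6)=-599, T(7)=1568, T(8)=-4105, T(9)=10747, T(10)=-28136, T(11)=73661, T(12)=-192847, T(13)=504880, T(14)=-1321793, T(15)=3460499, T(16)=-9059704, T(17)=23718613, T(18)=-62096135; answer -62096135
Step 2: B1 = -62096135; m = 4; total draws C(9,3) = 84; favorable C(4,2)*C(5,1) = 30; P = 5/14; answer 5/14
Step 3: B2 = 5/14; threaded value p + q = 19; c = -23; a(2) = -2*(-6) + 3*(-23) = -57; iterating: a(2)=-57, a(3)=96, a(4)=-363, a(5)=1014, a(6)=-3117, a(7)=9276, a(8)=-27903, a(9)=83634, a(10)=-250977, a(11)=752856, a(12)=-2258643, a(13)=6775854; answer 6775854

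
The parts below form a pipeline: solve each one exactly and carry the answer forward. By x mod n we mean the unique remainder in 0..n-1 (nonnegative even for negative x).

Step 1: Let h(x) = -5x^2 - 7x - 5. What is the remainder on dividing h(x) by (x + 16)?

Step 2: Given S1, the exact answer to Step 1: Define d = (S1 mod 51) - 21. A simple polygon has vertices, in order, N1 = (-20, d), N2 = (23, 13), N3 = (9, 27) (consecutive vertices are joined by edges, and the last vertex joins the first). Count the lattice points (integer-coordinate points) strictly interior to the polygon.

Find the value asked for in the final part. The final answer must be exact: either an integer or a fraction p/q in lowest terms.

Step 1: remainder = value at the root: -5*(-16)^2 - 7*(-16)^1 - 5 = (-1280) + (112) + (-5) = -1173; answer -1173
Step 2: S1 = -1173; d = -21; cross terms: (-20*13 - 23*-21)=223, (23*27 - 9*13)=504, (9*-21 - -20*27)=351; twice the area = |1078| = 1078; area = 539; boundary points = 1 + 14 + 1 = 16; strictly interior points = area - boundary/2 + 1 = 532; answer 532

532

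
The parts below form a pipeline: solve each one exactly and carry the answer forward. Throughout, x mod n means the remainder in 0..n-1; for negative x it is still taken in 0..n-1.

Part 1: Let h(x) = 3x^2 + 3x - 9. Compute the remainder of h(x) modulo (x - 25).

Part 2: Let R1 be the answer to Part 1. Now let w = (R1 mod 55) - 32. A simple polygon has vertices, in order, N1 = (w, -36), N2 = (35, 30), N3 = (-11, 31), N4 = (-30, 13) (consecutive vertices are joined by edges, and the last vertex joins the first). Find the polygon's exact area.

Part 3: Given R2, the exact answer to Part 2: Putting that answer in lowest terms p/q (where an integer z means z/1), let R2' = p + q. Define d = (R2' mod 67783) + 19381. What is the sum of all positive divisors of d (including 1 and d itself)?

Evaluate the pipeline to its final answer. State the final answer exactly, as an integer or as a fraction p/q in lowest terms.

Part 1: remainder = value at the root: 3*(25)^2 + 3*(25)^1 - 9 = (1875) + (75) + (-9) = 1941; answer 1941
Part 2: R1 = 1941; w = -16; cross terms: (-16*30 - 35*-36)=780, (35*31 - -11*30)=1415, (-11*13 - -30*31)=787, (-30*-36 - -16*13)=1288; twice the area = |4270| = 4270; area = 2135; answer 2135
Part 3: R2 = 2135; threaded value p + q = 2136; d = 21517; 21517 is prime, so its only divisors are 1 and 21517; sigma = 1 + 21517 = 21518; answer 21518

21518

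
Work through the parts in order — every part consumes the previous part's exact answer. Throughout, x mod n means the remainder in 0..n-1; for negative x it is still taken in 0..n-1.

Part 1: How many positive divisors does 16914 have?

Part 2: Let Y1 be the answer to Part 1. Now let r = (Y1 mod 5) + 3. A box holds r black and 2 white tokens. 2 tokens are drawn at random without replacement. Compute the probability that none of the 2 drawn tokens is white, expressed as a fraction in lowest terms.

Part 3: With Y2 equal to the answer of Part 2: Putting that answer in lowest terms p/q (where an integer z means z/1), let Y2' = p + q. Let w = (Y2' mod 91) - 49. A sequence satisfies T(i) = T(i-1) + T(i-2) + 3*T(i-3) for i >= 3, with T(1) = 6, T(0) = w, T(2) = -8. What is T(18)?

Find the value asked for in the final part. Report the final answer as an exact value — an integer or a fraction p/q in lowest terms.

Part 1: 16914 = 2 * 3 * 2819; number of divisors = (1+1) * (1+1) * (1+1) = 8; answer 8
Part 2: Y1 = 8; r = 6; total draws C(8,2) = 28; favorable C(6,2) = 15; P = 15/28; answer 15/28
Part 3: Y2 = 15/28; threaded value p + q = 43; w = -6; T(3) = 1*(-8) + 1*(6) + 3*(-6) = -20; iterating: T(3)=-20, T(4)=-10, T(5)=-54, T(6)=-124, T(7)=-208, T(8)=-494, T(9)=-1074, T(10)=-2192, T(11)=-4748, T(12)=-10162, T(13)=-21486, T(14)=-45892, T(15)=-97864, T(16)=-208214, T(17)=-443754, T(18)=-945560; answer -945560

-945560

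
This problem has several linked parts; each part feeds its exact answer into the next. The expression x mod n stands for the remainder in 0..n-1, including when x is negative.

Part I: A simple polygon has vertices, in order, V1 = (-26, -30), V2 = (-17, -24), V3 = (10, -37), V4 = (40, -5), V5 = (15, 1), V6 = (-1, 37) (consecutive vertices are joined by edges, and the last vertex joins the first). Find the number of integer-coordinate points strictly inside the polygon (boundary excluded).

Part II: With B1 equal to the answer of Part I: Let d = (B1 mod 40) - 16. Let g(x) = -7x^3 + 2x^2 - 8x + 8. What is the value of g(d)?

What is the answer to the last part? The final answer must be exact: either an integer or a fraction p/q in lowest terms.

-33941

Part I: cross terms: (-26*-24 - -17*-30)=114, (-17*-37 - 10*-24)=869, (10*-5 - 40*-37)=1430, (40*1 - 15*-5)=115, (15*37 - -1*1)=556, (-1*-30 - -26*37)=992; twice the area = |4076| = 4076; area = 2038; boundary points = 3 + 1 + 2 + 1 + 4 + 1 = 12; strictly interior points = area - boundary/2 + 1 = 2033; answer 2033
Part II: B1 = 2033; d = 17; -7*(17)^3 + 2*(17)^2 - 8*(17)^1 + 8 = (-34391) + (578) + (-136) + (8) = -33941; answer -33941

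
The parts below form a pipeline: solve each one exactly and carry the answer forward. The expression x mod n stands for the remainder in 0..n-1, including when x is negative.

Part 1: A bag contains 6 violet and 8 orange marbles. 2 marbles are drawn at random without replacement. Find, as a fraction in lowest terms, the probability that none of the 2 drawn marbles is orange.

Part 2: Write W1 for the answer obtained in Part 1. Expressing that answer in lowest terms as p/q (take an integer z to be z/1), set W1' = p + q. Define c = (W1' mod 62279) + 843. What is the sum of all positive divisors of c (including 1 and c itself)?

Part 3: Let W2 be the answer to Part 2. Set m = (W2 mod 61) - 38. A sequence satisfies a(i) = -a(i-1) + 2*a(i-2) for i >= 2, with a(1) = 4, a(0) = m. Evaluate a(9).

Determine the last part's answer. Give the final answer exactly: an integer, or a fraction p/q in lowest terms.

-3056

Part 1: total draws C(14,2) = 91; favorable C(6,2) = 15; P = 15/91; answer 15/91
Part 2: W1 = 15/91; threaded value p + q = 106; c = 949; 949 = 13 * 73; sigma = (1 + 13) * (1 + 73) = 14 * 74 = 1036; answer 1036
Part 3: W2 = 1036; m = 22; a(2) = -1*(4) + 2*(22) = 40; iterating: a(2)=40, a(3)=-32, a(4)=112, a(5)=-176, a(6)=400, a(7)=-752, a(8)=1552, a(9)=-3056; answer -3056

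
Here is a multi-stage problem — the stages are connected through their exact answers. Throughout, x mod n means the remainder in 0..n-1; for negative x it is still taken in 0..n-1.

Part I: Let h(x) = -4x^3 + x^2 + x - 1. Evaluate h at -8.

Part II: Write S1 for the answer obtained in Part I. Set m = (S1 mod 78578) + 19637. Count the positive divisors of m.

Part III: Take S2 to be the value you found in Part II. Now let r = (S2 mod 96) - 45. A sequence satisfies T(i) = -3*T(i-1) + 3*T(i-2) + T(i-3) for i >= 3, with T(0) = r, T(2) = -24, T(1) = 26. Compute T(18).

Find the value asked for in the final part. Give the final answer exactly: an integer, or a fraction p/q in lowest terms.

-41145998568

Part I: -4*(-8)^3 + 1*(-8)^2 + 1*(-8)^1 - 1 = (2048) + (64) + (-8) + (-1) = 2103; answer 2103
Part II: S1 = 2103; m = 21740; 21740 = 2^2 * 5 * 1087; number of divisors = (2+1) * (1+1) * (1+1) = 12; answer 12
Part III: S2 = 12; r = -33; T(3) = -3*(-24) + 3*(26) + 1*(-33) = 117; iterating: T(3)=117, T(4)=-397, T(5)=1518, T(6)=-5628, T(7)=21041, T(8)=-78489, T(9)=292962, T(10)=-1093312, T(11)=4080333, T(12)=-15227973, T(13)=56831606, T(14)=-212098404, T(15)=791562057, T(16)=-2954149777, T(17)=11025037098, T(18)=-41145998568; answer -41145998568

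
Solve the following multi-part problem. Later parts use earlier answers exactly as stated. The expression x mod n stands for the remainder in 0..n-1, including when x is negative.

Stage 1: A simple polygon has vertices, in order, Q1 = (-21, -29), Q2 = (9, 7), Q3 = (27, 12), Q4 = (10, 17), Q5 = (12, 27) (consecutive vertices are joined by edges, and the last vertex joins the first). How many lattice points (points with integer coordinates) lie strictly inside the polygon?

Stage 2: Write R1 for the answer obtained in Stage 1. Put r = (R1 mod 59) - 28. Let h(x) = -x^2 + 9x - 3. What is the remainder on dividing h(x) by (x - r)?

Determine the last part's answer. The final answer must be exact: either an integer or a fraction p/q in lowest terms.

5

Stage 1: cross terms: (-21*7 - 9*-29)=114, (9*12 - 27*7)=-81, (27*17 - 10*12)=339, (10*27 - 12*17)=66, (12*-29 - -21*27)=219; twice the area = |657| = 657; area = 657/2; boundary points = 6 + 1 + 1 + 2 + 1 = 11; strictly interior points = area - boundary/2 + 1 = 324; answer 324
Stage 2: R1 = 324; r = 1; remainder = value at the root: -1*(1)^2 + 9*(1)^1 - 3 = (-1) + (9) + (-3) = 5; answer 5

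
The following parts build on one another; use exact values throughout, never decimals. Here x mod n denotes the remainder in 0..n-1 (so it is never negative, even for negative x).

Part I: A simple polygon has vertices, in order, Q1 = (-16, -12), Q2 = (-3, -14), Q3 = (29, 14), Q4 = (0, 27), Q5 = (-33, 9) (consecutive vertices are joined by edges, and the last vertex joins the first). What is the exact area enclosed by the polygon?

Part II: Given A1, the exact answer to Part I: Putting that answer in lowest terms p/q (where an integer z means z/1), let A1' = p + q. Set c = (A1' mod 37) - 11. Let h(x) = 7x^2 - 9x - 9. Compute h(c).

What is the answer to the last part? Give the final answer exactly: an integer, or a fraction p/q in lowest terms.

Part I: cross terms: (-16*-14 - -3*-12)=188, (-3*14 - 29*-14)=364, (29*27 - 0*14)=783, (0*9 - -33*27)=891, (-33*-12 - -16*9)=540; twice the area = |2766| = 2766; area = 1383; answer 1383
Part II: A1 = 1383; threaded value p + q = 1384; c = 4; 7*(4)^2 - 9*(4)^1 - 9 = (112) + (-36) + (-9) = 67; answer 67

67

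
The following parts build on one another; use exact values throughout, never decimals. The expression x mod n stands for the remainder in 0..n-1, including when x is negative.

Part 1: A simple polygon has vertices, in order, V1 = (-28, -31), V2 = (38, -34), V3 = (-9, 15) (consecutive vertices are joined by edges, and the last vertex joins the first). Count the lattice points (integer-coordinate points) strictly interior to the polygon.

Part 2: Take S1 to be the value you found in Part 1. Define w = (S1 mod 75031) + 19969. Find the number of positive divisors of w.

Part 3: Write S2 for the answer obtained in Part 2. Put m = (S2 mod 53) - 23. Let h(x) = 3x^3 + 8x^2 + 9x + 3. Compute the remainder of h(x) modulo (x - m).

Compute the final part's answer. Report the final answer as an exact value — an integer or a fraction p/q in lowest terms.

Part 1: cross terms: (-28*-34 - 38*-31)=2130, (38*15 - -9*-34)=264, (-9*-31 - -28*15)=699; twice the area = |3093| = 3093; area = 3093/2; boundary points = 3 + 1 + 1 = 5; strictly interior points = area - boundary/2 + 1 = 1545; answer 1545
Part 2: S1 = 1545; w = 21514; 21514 = 2 * 31 * 347; number of divisors = (1+1) * (1+1) * (1+1) = 8; answer 8
Part 3: S2 = 8; m = -15; remainder = value at the root: 3*(-15)^3 + 8*(-15)^2 + 9*(-15)^1 + 3 = (-10125) + (1800) + (-135) + (3) = -8457; answer -8457

-8457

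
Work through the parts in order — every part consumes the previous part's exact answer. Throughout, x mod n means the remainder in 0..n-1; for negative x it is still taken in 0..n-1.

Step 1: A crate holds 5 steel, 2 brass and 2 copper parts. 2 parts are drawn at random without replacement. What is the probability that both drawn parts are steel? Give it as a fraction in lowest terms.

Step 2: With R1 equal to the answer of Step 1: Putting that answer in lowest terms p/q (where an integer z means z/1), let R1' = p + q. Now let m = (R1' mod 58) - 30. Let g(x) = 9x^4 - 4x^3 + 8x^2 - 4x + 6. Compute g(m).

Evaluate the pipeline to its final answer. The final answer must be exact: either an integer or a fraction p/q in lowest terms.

23407

Step 1: total draws C(9,2) = 36; favorable C(5,2) = 10; P = 5/18; answer 5/18
Step 2: R1 = 5/18; threaded value p + q = 23; m = -7; 9*(-7)^4 - 4*(-7)^3 + 8*(-7)^2 - 4*(-7)^1 + 6 = (21609) + (1372) + (392) + (28) + (6) = 23407; answer 23407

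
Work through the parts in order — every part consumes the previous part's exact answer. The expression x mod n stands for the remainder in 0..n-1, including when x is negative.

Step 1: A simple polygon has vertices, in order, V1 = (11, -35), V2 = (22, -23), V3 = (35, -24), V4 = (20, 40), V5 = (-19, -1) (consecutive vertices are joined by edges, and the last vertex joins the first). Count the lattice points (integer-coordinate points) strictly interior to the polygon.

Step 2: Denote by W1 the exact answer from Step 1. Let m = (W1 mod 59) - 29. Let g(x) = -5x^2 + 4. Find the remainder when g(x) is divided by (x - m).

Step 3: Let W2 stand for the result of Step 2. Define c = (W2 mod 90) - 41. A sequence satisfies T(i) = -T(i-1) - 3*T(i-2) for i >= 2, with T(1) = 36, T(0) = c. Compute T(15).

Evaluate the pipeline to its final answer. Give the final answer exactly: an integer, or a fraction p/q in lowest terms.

16137

Step 1: cross terms: (11*-23 - 22*-35)=517, (22*-24 - 35*-23)=277, (35*40 - 20*-24)=1880, (20*-1 - -19*40)=740, (-19*-35 - 11*-1)=676; twice the area = |4090| = 4090; area = 2045; boundary points = 1 + 1 + 1 + 1 + 2 = 6; strictly interior points = area - boundary/2 + 1 = 2043; answer 2043
Step 2: W1 = 2043; m = 8; remainder = value at the root: -5*(8)^2 + 4 = (-320) + (4) = -316; answer -316
Step 3: W2 = -316; c = 3; T(2) = -1*(36) - 3*(3) = -45; iterating: T(2)=-45, T(3)=-63, T(4)=198, T(5)=-9, T(6)=-585, T(7)=612, T(8)=1143, T(9)=-2979, T(10)=-450, T(11)=9387, T(12)=-8037, T(13)=-20124, T(14)=44235, T(15)=16137; answer 16137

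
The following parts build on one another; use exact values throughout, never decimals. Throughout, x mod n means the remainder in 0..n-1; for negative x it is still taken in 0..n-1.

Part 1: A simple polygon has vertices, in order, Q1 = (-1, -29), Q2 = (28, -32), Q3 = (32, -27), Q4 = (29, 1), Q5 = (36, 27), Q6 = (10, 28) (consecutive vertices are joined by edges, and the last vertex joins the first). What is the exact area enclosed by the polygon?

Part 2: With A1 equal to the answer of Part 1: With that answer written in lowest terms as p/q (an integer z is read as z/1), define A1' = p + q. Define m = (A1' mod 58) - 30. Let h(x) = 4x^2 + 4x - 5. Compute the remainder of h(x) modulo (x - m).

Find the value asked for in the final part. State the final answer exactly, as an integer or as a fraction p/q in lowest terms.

1515

Part 1: cross terms: (-1*-32 - 28*-29)=844, (28*-27 - 32*-32)=268, (32*1 - 29*-27)=815, (29*27 - 36*1)=747, (36*28 - 10*27)=738, (10*-29 - -1*28)=-262; twice the area = |3150| = 3150; area = 1575; answer 1575
Part 2: A1 = 1575; threaded value p + q = 1576; m = -20; remainder = value at the root: 4*(-20)^2 + 4*(-20)^1 - 5 = (1600) + (-80) + (-5) = 1515; answer 1515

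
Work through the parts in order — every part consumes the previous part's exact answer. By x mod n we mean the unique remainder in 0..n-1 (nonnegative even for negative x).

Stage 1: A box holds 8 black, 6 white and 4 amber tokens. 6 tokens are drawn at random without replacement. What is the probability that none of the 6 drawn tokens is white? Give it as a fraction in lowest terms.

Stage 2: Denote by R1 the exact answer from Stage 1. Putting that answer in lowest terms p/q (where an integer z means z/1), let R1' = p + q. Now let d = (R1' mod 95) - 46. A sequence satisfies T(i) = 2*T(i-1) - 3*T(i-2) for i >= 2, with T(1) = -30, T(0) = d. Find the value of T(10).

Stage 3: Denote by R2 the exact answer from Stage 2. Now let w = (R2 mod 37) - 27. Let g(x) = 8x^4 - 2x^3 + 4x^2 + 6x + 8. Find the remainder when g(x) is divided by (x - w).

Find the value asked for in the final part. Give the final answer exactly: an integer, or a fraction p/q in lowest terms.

34008

Stage 1: total draws C(18,6) = 18564; favorable C(12,6) = 924; P = 11/221; answer 11/221
Stage 2: R1 = 11/221; threaded value p + q = 232; d = -4; T(2) = 2*(-30) - 3*(-4) = -48; iterating: T(2)=-48, T(3)=-6, T(4)=132, T(5)=282, T(6)=168, T(7)=-510, T(8)=-1524, T(9)=-1518, T(10)=1536; answer 1536
Stage 3: R2 = 1536; w = -8; remainder = value at the root: 8*(-8)^4 - 2*(-8)^3 + 4*(-8)^2 + 6*(-8)^1 + 8 = (32768) + (1024) + (256) + (-48) + (8) = 34008; answer 34008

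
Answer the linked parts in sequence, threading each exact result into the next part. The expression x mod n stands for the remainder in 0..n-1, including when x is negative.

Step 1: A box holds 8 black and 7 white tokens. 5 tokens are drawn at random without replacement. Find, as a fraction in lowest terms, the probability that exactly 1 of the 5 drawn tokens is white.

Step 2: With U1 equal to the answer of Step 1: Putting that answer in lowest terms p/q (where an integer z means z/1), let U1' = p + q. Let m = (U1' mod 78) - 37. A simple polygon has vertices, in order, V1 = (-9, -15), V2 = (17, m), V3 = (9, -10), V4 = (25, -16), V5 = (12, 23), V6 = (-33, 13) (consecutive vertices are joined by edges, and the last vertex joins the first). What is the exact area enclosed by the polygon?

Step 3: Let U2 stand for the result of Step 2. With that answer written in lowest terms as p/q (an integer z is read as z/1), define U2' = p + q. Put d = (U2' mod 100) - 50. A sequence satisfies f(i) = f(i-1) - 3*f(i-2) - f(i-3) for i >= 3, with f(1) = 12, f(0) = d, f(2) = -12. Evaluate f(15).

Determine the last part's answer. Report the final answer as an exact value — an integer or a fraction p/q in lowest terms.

Step 1: total draws C(15,5) = 3003; favorable C(7,1)*C(8,4) = 490; P = 70/429; answer 70/429
Step 2: U1 = 70/429; threaded value p + q = 499; m = -6; cross terms: (-9*-6 - 17*-15)=309, (17*-10 - 9*-6)=-116, (9*-16 - 25*-10)=106, (25*23 - 12*-16)=767, (12*13 - -33*23)=915, (-33*-15 - -9*13)=612; twice the area = |2593| = 2593; area = 2593/2; answer 2593/2
Step 3: U2 = 2593/2; threaded value p + q = 2595; d = 45; f(3) = 1*(-12) - 3*(12) - 1*(45) = -93; iterating: f(3)=-93, f(4)=-69, f(5)=222, f(6)=522, f(7)=-75, f(8)=-1863, f(9)=-2160, f(10)=3504, f(11)=11847, f(12)=3495, f(13)=-35550, f(14)=-57882, f(15)=45273; answer 45273

45273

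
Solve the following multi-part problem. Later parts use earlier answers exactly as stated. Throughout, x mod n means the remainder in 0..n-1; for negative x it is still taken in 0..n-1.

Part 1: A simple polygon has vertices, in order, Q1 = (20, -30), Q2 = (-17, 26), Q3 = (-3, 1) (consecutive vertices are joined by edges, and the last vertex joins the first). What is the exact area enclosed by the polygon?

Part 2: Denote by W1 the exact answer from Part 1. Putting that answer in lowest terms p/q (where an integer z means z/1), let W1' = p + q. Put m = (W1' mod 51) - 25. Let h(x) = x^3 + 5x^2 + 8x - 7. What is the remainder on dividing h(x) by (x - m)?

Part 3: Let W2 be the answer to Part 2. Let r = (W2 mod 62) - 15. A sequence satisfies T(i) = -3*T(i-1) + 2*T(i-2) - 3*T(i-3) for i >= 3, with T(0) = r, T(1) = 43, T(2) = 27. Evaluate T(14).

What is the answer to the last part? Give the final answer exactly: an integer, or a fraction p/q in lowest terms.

95687874

Part 1: cross terms: (20*26 - -17*-30)=10, (-17*1 - -3*26)=61, (-3*-30 - 20*1)=70; twice the area = |141| = 141; area = 141/2; answer 141/2
Part 2: W1 = 141/2; threaded value p + q = 143; m = 16; remainder = value at the root: 1*(16)^3 + 5*(16)^2 + 8*(16)^1 - 7 = (4096) + (1280) + (128) + (-7) = 5497; answer 5497
Part 3: W2 = 5497; r = 26; T(3) = -3*(27) + 2*(43) - 3*(26) = -73; iterating: T(3)=-73, T(4)=144, T(5)=-659, T(6)=2484, T(7)=-9202, T(8)=34551, T(9)=-129509, T(10)=485235, T(11)=-1818376, T(12)=6814125, T(13)=-25534832, T(14)=95687874; answer 95687874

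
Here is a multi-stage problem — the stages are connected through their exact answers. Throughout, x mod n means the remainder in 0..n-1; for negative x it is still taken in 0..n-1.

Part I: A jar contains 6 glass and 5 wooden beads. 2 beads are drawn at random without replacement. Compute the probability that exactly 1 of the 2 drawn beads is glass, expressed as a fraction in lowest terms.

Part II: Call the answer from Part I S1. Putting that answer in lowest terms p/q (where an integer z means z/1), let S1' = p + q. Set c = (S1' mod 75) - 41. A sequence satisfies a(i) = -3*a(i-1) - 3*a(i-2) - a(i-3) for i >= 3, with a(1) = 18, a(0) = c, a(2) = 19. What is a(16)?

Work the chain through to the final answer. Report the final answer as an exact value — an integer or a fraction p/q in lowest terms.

Part I: total draws C(11,2) = 55; favorable C(6,1)*C(5,1) = 30; P = 6/11; answer 6/11
Part II: S1 = 6/11; threaded value p + q = 17; c = -24; a(3) = -3*(19) - 3*(18) - 1*(-24) = -87; iterating: a(3)=-87, a(4)=186, a(5)=-316, a(6)=477, a(7)=-669, a(8)=892, a(9)=-1146, a(10)=1431, a(11)=-1747, a(12)=2094, a(13)=-2472, a(14)=2881, a(15)=-3321, a(16)=3792; answer 3792

3792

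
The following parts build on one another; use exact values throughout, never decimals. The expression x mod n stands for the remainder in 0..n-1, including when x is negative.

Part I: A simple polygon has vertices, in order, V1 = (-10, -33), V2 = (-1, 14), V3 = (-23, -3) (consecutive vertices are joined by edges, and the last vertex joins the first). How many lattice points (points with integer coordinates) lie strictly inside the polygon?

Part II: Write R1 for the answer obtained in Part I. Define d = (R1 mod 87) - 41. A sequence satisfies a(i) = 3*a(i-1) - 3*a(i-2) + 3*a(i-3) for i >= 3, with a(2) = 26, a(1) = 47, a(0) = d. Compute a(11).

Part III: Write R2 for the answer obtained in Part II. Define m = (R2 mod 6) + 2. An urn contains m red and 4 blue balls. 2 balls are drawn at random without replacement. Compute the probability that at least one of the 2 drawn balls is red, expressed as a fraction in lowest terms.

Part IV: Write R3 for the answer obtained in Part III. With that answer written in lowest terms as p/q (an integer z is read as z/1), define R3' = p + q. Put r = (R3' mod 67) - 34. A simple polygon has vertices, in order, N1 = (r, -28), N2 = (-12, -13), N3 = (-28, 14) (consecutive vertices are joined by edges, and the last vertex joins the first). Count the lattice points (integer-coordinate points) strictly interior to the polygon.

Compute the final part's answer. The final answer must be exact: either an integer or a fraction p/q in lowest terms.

268

Part I: cross terms: (-10*14 - -1*-33)=-173, (-1*-3 - -23*14)=325, (-23*-33 - -10*-3)=729; twice the area = |881| = 881; area = 881/2; boundary points = 1 + 1 + 1 = 3; strictly interior points = area - boundary/2 + 1 = 440; answer 440
Part II: R1 = 440; d = -36; a(3) = 3*(26) - 3*(47) + 3*(-36) = -171; iterating: a(3)=-171, a(4)=-450, a(5)=-759, a(6)=-1440, a(7)=-3393, a(8)=-8136, a(9)=-18549, a(10)=-41418, a(11)=-93015; answer -93015
Part III: R2 = -93015; m = 5; total draws C(9,2) = 36; complement C(4,2) = 6; favorable 36 - 6 = 30; P = 5/6; answer 5/6
Part IV: R3 = 5/6; threaded value p + q = 11; r = -23; cross terms: (-23*-13 - -12*-28)=-37, (-12*14 - -28*-13)=-532, (-28*-28 - -23*14)=1106; twice the area = |537| = 537; area = 537/2; boundary points = 1 + 1 + 1 = 3; strictly interior points = area - boundary/2 + 1 = 268; answer 268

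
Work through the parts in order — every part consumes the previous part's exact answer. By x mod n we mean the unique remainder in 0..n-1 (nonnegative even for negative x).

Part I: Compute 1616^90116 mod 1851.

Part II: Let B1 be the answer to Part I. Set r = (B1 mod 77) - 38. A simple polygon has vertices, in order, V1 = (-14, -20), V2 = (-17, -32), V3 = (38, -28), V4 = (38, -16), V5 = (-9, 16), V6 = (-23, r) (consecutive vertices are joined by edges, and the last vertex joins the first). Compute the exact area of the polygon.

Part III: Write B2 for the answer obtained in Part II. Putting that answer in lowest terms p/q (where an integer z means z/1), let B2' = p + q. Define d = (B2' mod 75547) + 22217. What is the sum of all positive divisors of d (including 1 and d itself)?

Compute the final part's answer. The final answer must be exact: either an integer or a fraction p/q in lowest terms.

Part I: squarings mod 1851: 1616^1=1616, 1616^2=1546, 1616^4=475, 1616^8=1654, 1616^16=1789, 1616^32=142, 1616^64=1654, 1616^128=1789, 1616^256=142, 1616^512=1654, 1616^1024=1789, 1616^2048=142, 1616^4096=1654, 1616^8192=1789, 1616^16384=142, 1616^32768=1654, 1616^65536=1789; 1616^90116 = 1616^4 * 1616^8192 * 1616^16384 * 1616^65536 = 826 (mod 1851); answer 826
Part II: B1 = 826; r = 18; cross terms: (-14*-32 - -17*-20)=108, (-17*-28 - 38*-32)=1692, (38*-16 - 38*-28)=456, (38*16 - -9*-16)=464, (-9*18 - -23*16)=206, (-23*-20 - -14*18)=712; twice the area = |3638| = 3638; area = 1819; answer 1819
Part III: B2 = 1819; threaded value p + q = 1820; d = 24037; 24037 = 13 * 43^2; sigma = (1 + 13) * (1 + 43 + 1849) = 14 * 1893 = 26502; answer 26502

26502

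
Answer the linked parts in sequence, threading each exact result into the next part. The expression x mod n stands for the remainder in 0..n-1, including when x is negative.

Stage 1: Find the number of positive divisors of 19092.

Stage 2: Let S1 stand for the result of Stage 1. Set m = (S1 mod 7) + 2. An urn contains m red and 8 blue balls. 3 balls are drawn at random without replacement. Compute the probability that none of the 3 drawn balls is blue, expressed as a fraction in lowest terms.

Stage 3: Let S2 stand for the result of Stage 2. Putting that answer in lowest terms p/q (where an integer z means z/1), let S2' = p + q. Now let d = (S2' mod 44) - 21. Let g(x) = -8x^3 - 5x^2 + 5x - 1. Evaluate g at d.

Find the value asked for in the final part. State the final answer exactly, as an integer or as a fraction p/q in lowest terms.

849

Stage 1: 19092 = 2^2 * 3 * 37 * 43; number of divisors = (2+1) * (1+1) * (1+1) * (1+1) = 24; answer 24
Stage 2: S1 = 24; m = 5; total draws C(13,3) = 286; favorable C(5,3) = 10; P = 5/143; answer 5/143
Stage 3: S2 = 5/143; threaded value p + q = 148; d = -5; -8*(-5)^3 - 5*(-5)^2 + 5*(-5)^1 - 1 = (1000) + (-125) + (-25) + (-1) = 849; answer 849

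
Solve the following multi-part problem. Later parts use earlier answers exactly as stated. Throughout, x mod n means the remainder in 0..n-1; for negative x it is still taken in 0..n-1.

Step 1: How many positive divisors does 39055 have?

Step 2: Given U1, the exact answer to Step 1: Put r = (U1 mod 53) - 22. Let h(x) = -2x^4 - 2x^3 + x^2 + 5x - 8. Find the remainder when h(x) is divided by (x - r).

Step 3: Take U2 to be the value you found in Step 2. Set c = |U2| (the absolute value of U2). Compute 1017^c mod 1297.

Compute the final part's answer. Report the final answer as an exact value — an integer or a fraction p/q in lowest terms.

Step 1: 39055 = 5 * 73 * 107; number of divisors = (1+1) * (1+1) * (1+1) = 8; answer 8
Step 2: U1 = 8; r = -14; remainder = value at the root: -2*(-14)^4 - 2*(-14)^3 + 1*(-14)^2 + 5*(-14)^1 - 8 = (-76832) + (5488) + (196) + (-70) + (-8) = -71226; answer -71226
Step 3: U2 = -71226; c = 71226; squarings mod 1297: 1017^1=1017, 1017^2=580, 1017^4=477, 1017^8=554, 1017^16=824, 1017^32=645, 1017^64=985, 1017^128=69, 1017^256=870, 1017^512=749, 1017^1024=697, 1017^2048=731, 1017^4096=1294, 1017^8192=9, 1017^16384=81, 1017^32768=76, 1017^65536=588; 1017^71226 = 1017^2 * 1017^8 * 1017^16 * 1017^32 * 1017^512 * 1017^1024 * 1017^4096 * 1017^65536 = 899 (mod 1297); answer 899

899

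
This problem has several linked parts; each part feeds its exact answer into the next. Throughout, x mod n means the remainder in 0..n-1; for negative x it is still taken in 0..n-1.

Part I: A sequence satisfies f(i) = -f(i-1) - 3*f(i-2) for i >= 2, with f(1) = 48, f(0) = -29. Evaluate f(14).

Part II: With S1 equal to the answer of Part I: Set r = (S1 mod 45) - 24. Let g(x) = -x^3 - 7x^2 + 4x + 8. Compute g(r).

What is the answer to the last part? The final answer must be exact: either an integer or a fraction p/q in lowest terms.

-4882

Part I: f(2) = -1*(48) - 3*(-29) = 39; iterating: f(2)=39, f(3)=-183, f(4)=66, f(5)=483, f(6)=-681, f(7)=-768, f(8)=2811, f(9)=-507, f(10)=-7926, f(11)=9447, f(12)=14331, f(13)=-42672, f(14)=-321; answer -321
Part II: S1 = -321; r = 15; -1*(15)^3 - 7*(15)^2 + 4*(15)^1 + 8 = (-3375) + (-1575) + (60) + (8) = -4882; answer -4882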